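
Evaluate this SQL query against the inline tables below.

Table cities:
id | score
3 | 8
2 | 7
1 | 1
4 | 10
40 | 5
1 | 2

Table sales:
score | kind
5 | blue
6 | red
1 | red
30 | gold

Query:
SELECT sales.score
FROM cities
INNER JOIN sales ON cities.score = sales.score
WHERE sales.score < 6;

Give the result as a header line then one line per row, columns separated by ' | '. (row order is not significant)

After JOIN sales (2 rows):
cities.id | cities.score | sales.score | sales.kind
1 | 1 | 1 | red
40 | 5 | 5 | blue
After WHERE (2 rows):
cities.id | cities.score | sales.score | sales.kind
1 | 1 | 1 | red
40 | 5 | 5 | blue
After SELECT (2 rows):
sales.score
1
5

== RESULT ==
sales.score
1
5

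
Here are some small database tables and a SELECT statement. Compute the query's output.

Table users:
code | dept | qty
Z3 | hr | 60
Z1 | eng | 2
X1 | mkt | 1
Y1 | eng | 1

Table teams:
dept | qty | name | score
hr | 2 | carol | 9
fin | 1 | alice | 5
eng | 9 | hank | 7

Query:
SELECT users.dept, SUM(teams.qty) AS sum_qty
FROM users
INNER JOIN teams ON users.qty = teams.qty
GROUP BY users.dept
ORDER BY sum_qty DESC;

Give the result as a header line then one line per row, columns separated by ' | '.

After JOIN teams (3 rows):
users.code | users.dept | users.qty | teams.dept | teams.qty | teams.name | teams.score
Z1 | eng | 2 | hr | 2 | carol | 9
X1 | mkt | 1 | fin | 1 | alice | 5
Y1 | eng | 1 | fin | 1 | alice | 5
After GROUP BY (2 rows):
users.dept | sum_qty
eng | 3
mkt | 1
After ORDER BY (2 rows):
users.dept | sum_qty
eng | 3
mkt | 1

== RESULT ==
users.dept | sum_qty
eng | 3
mkt | 1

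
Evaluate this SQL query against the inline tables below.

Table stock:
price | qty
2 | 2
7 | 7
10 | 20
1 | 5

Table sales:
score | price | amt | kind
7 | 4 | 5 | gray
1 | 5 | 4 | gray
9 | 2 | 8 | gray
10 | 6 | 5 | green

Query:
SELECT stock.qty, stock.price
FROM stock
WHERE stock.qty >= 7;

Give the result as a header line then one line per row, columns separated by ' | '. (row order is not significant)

After WHERE (2 rows):
stock.price | stock.qty
7 | 7
10 | 20
After SELECT (2 rows):
stock.qty | stock.price
7 | 7
20 | 10

== RESULT ==
stock.qty | stock.price
7 | 7
20 | 10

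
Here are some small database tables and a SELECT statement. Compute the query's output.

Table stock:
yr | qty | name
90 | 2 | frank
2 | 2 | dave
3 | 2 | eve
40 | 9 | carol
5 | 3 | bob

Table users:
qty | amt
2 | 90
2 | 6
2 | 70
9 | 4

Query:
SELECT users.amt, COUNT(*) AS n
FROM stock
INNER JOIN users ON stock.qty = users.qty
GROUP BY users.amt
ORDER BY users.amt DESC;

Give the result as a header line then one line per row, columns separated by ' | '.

== RESULT ==
users.amt | n
90 | 3
70 | 3
6 | 3
4 | 1

Derivation:
After JOIN users (10 rows):
stock.yr | stock.qty | stock.name | users.qty | users.amt
90 | 2 | frank | 2 | 90
90 | 2 | frank | 2 | 6
90 | 2 | frank | 2 | 70
2 | 2 | dave | 2 | 90
2 | 2 | dave | 2 | 6
2 | 2 | dave | 2 | 70
3 | 2 | eve | 2 | 90
3 | 2 | eve | 2 | 6
3 | 2 | eve | 2 | 70
40 | 9 | carol | 9 | 4
After GROUP BY (4 rows):
users.amt | n
90 | 3
6 | 3
70 | 3
4 | 1
After ORDER BY (4 rows):
users.amt | n
90 | 3
70 | 3
6 | 3
4 | 1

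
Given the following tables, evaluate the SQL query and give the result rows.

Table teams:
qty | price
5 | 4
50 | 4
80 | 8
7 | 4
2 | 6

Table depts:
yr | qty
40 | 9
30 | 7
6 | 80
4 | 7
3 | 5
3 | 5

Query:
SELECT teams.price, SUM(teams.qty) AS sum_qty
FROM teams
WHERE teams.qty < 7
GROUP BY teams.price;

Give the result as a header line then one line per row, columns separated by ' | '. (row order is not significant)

== RESULT ==
teams.price | sum_qty
4 | 5
6 | 2

Derivation:
After WHERE (2 rows):
teams.qty | teams.price
5 | 4
2 | 6
After GROUP BY (2 rows):
teams.price | sum_qty
4 | 5
6 | 2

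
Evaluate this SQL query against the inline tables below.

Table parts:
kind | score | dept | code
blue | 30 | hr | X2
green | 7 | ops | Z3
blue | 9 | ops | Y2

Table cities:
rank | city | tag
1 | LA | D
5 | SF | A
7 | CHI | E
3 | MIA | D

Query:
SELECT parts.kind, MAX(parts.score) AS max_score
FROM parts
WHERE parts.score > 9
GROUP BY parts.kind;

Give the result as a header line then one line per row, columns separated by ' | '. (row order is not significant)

== RESULT ==
parts.kind | max_score
blue | 30

Derivation:
After WHERE (1 rows):
parts.kind | parts.score | parts.dept | parts.code
blue | 30 | hr | X2
After GROUP BY (1 rows):
parts.kind | max_score
blue | 30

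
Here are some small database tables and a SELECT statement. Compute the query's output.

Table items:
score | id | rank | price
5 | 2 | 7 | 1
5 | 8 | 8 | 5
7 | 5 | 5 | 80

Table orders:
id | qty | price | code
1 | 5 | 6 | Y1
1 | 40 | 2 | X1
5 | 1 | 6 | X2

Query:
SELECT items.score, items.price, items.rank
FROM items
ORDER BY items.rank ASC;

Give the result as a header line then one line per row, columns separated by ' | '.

== RESULT ==
items.score | items.price | items.rank
7 | 80 | 5
5 | 1 | 7
5 | 5 | 8

Derivation:
After SELECT (3 rows):
items.score | items.price | items.rank
5 | 1 | 7
5 | 5 | 8
7 | 80 | 5
After ORDER BY (3 rows):
items.score | items.price | items.rank
7 | 80 | 5
5 | 1 | 7
5 | 5 | 8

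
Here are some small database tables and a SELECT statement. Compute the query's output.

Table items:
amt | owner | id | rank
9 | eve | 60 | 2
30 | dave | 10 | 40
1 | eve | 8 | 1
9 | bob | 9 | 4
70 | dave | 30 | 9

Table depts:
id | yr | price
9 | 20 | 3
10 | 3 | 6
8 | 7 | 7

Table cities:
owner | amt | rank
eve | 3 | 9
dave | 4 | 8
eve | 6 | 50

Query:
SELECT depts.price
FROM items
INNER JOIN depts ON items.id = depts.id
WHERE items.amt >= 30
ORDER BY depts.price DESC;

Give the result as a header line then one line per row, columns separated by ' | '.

After JOIN depts (3 rows):
items.amt | items.owner | items.id | items.rank | depts.id | depts.yr | depts.price
30 | dave | 10 | 40 | 10 | 3 | 6
1 | eve | 8 | 1 | 8 | 7 | 7
9 | bob | 9 | 4 | 9 | 20 | 3
After WHERE (1 rows):
items.amt | items.owner | items.id | items.rank | depts.id | depts.yr | depts.price
30 | dave | 10 | 40 | 10 | 3 | 6
After SELECT (1 rows):
depts.price
6
After ORDER BY (1 rows):
depts.price
6

== RESULT ==
depts.price
6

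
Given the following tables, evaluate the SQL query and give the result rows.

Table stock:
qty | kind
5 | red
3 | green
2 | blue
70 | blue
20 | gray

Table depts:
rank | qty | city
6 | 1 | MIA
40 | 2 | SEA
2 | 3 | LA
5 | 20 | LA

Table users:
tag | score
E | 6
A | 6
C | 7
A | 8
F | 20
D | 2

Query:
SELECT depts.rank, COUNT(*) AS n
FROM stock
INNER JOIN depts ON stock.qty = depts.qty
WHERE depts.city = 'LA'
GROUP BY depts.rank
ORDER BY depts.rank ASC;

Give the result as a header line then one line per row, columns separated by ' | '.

== RESULT ==
depts.rank | n
2 | 1
5 | 1

Derivation:
After JOIN depts (3 rows):
stock.qty | stock.kind | depts.rank | depts.qty | depts.city
3 | green | 2 | 3 | LA
2 | blue | 40 | 2 | SEA
20 | gray | 5 | 20 | LA
After WHERE (2 rows):
stock.qty | stock.kind | depts.rank | depts.qty | depts.city
3 | green | 2 | 3 | LA
20 | gray | 5 | 20 | LA
After GROUP BY (2 rows):
depts.rank | n
2 | 1
5 | 1
After ORDER BY (2 rows):
depts.rank | n
2 | 1
5 | 1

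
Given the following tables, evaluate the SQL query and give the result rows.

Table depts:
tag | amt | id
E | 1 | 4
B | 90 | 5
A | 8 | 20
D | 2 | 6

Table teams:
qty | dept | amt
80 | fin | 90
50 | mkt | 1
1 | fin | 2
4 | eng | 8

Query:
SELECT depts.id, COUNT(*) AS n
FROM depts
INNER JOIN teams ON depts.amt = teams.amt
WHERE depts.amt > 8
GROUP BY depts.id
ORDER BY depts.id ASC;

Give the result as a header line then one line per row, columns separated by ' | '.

== RESULT ==
depts.id | n
5 | 1

Derivation:
After JOIN teams (4 rows):
depts.tag | depts.amt | depts.id | teams.qty | teams.dept | teams.amt
E | 1 | 4 | 50 | mkt | 1
B | 90 | 5 | 80 | fin | 90
A | 8 | 20 | 4 | eng | 8
D | 2 | 6 | 1 | fin | 2
After WHERE (1 rows):
depts.tag | depts.amt | depts.id | teams.qty | teams.dept | teams.amt
B | 90 | 5 | 80 | fin | 90
After GROUP BY (1 rows):
depts.id | n
5 | 1
After ORDER BY (1 rows):
depts.id | n
5 | 1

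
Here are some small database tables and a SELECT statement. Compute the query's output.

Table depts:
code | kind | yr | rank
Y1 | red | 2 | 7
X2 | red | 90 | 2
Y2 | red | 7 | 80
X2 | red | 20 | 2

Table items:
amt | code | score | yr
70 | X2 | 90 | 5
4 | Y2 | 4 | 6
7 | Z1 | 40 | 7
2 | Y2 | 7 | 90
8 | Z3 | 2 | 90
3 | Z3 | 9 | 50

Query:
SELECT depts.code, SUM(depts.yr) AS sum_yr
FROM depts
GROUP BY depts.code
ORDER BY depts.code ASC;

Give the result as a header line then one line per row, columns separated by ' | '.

== RESULT ==
depts.code | sum_yr
X2 | 110
Y1 | 2
Y2 | 7

Derivation:
After GROUP BY (3 rows):
depts.code | sum_yr
Y1 | 2
X2 | 110
Y2 | 7
After ORDER BY (3 rows):
depts.code | sum_yr
X2 | 110
Y1 | 2
Y2 | 7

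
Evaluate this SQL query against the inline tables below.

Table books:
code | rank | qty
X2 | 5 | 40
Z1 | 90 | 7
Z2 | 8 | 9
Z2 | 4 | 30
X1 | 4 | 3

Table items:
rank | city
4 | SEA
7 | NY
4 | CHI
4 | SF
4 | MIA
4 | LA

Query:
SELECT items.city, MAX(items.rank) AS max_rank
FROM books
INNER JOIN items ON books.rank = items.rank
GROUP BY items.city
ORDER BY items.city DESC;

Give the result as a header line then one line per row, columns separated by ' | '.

== RESULT ==
items.city | max_rank
SF | 4
SEA | 4
MIA | 4
LA | 4
CHI | 4

Derivation:
After JOIN items (10 rows):
books.code | books.rank | books.qty | items.rank | items.city
Z2 | 4 | 30 | 4 | SEA
Z2 | 4 | 30 | 4 | CHI
Z2 | 4 | 30 | 4 | SF
Z2 | 4 | 30 | 4 | MIA
Z2 | 4 | 30 | 4 | LA
X1 | 4 | 3 | 4 | SEA
X1 | 4 | 3 | 4 | CHI
X1 | 4 | 3 | 4 | SF
X1 | 4 | 3 | 4 | MIA
X1 | 4 | 3 | 4 | LA
After GROUP BY (5 rows):
items.city | max_rank
SEA | 4
CHI | 4
SF | 4
MIA | 4
LA | 4
After ORDER BY (5 rows):
items.city | max_rank
SF | 4
SEA | 4
MIA | 4
LA | 4
CHI | 4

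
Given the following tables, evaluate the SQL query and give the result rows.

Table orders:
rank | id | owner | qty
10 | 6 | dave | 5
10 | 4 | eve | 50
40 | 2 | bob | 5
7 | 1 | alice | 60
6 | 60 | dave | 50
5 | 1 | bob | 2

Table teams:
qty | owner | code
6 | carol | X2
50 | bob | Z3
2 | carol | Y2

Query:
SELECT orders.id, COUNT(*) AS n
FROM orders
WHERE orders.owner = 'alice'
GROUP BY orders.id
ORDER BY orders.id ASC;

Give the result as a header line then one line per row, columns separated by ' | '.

== RESULT ==
orders.id | n
1 | 1

Derivation:
After WHERE (1 rows):
orders.rank | orders.id | orders.owner | orders.qty
7 | 1 | alice | 60
After GROUP BY (1 rows):
orders.id | n
1 | 1
After ORDER BY (1 rows):
orders.id | n
1 | 1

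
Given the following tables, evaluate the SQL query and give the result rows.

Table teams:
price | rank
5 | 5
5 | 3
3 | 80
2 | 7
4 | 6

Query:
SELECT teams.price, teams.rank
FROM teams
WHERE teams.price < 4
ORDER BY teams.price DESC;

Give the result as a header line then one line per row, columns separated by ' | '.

== RESULT ==
teams.price | teams.rank
3 | 80
2 | 7

Derivation:
After WHERE (2 rows):
teams.price | teams.rank
3 | 80
2 | 7
After SELECT (2 rows):
teams.price | teams.rank
3 | 80
2 | 7
After ORDER BY (2 rows):
teams.price | teams.rank
3 | 80
2 | 7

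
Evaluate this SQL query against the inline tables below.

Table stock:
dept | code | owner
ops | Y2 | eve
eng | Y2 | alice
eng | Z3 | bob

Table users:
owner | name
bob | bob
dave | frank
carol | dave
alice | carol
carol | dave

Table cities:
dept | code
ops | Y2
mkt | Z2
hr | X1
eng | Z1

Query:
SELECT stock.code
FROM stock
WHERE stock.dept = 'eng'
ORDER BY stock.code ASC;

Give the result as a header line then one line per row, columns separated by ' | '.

== RESULT ==
stock.code
Y2
Z3

Derivation:
After WHERE (2 rows):
stock.dept | stock.code | stock.owner
eng | Y2 | alice
eng | Z3 | bob
After SELECT (2 rows):
stock.code
Y2
Z3
After ORDER BY (2 rows):
stock.code
Y2
Z3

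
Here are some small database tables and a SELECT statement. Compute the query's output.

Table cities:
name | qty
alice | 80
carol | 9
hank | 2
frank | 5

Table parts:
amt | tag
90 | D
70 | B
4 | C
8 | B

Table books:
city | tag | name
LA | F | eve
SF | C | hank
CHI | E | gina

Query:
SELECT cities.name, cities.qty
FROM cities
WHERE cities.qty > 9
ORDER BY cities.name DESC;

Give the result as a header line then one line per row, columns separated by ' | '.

== RESULT ==
cities.name | cities.qty
alice | 80

Derivation:
After WHERE (1 rows):
cities.name | cities.qty
alice | 80
After SELECT (1 rows):
cities.name | cities.qty
alice | 80
After ORDER BY (1 rows):
cities.name | cities.qty
alice | 80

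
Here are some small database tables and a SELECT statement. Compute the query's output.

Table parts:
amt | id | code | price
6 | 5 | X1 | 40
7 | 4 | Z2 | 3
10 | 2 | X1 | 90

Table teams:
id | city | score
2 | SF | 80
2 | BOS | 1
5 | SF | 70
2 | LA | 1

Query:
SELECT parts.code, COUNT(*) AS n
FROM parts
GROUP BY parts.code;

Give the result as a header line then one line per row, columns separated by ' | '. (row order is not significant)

== RESULT ==
parts.code | n
X1 | 2
Z2 | 1

Derivation:
After GROUP BY (2 rows):
parts.code | n
X1 | 2
Z2 | 1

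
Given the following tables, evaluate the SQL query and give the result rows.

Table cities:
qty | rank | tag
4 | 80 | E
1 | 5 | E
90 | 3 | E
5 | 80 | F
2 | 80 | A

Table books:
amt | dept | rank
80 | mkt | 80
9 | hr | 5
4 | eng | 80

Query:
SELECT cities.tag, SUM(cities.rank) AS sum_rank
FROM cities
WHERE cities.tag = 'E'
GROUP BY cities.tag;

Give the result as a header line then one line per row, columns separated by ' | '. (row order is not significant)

After WHERE (3 rows):
cities.qty | cities.rank | cities.tag
4 | 80 | E
1 | 5 | E
90 | 3 | E
After GROUP BY (1 rows):
cities.tag | sum_rank
E | 88

== RESULT ==
cities.tag | sum_rank
E | 88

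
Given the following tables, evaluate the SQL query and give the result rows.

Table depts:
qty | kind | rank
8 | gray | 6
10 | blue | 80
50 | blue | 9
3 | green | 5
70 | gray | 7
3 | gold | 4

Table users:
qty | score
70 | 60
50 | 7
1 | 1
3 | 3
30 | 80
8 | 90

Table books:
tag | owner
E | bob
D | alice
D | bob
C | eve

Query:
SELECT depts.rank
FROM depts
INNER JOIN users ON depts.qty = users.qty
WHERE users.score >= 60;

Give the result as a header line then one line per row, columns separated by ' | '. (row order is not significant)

After JOIN users (5 rows):
depts.qty | depts.kind | depts.rank | users.qty | users.score
8 | gray | 6 | 8 | 90
50 | blue | 9 | 50 | 7
3 | green | 5 | 3 | 3
70 | gray | 7 | 70 | 60
3 | gold | 4 | 3 | 3
After WHERE (2 rows):
depts.qty | depts.kind | depts.rank | users.qty | users.score
8 | gray | 6 | 8 | 90
70 | gray | 7 | 70 | 60
After SELECT (2 rows):
depts.rank
6
7

== RESULT ==
depts.rank
6
7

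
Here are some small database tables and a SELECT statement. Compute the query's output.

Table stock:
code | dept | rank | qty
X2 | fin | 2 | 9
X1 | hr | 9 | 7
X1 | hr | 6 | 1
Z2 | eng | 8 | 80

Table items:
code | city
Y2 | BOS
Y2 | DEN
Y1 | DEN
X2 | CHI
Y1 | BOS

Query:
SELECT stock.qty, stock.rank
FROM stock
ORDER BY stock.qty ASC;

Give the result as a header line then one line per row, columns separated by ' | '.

== RESULT ==
stock.qty | stock.rank
1 | 6
7 | 9
9 | 2
80 | 8

Derivation:
After SELECT (4 rows):
stock.qty | stock.rank
9 | 2
7 | 9
1 | 6
80 | 8
After ORDER BY (4 rows):
stock.qty | stock.rank
1 | 6
7 | 9
9 | 2
80 | 8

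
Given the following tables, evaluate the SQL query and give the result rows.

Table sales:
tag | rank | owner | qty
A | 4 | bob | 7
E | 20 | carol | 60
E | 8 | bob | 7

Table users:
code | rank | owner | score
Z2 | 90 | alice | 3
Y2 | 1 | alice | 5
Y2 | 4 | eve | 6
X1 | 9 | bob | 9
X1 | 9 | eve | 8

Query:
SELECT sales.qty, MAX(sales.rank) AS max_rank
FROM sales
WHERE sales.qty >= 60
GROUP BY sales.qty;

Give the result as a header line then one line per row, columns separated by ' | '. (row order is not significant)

After WHERE (1 rows):
sales.tag | sales.rank | sales.owner | sales.qty
E | 20 | carol | 60
After GROUP BY (1 rows):
sales.qty | max_rank
60 | 20

== RESULT ==
sales.qty | max_rank
60 | 20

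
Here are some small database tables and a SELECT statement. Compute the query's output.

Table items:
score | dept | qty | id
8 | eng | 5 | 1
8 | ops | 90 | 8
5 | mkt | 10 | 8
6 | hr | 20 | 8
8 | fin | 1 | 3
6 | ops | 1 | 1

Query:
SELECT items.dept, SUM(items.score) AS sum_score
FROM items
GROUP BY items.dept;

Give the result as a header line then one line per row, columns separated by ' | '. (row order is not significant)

After GROUP BY (5 rows):
items.dept | sum_score
eng | 8
ops | 14
mkt | 5
hr | 6
fin | 8

== RESULT ==
items.dept | sum_score
eng | 8
ops | 14
mkt | 5
hr | 6
fin | 8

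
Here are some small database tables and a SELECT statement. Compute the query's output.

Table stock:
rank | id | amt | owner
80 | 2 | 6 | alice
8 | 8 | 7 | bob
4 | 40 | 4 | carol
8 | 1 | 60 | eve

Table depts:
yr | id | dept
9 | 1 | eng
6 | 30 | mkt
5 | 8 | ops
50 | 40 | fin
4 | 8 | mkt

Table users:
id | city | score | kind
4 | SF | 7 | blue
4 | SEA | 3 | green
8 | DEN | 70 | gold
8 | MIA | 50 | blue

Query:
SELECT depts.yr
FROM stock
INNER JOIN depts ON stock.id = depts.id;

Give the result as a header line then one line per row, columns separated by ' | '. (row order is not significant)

== RESULT ==
depts.yr
5
4
50
9

Derivation:
After JOIN depts (4 rows):
stock.rank | stock.id | stock.amt | stock.owner | depts.yr | depts.id | depts.dept
8 | 8 | 7 | bob | 5 | 8 | ops
8 | 8 | 7 | bob | 4 | 8 | mkt
4 | 40 | 4 | carol | 50 | 40 | fin
8 | 1 | 60 | eve | 9 | 1 | eng
After SELECT (4 rows):
depts.yr
5
4
50
9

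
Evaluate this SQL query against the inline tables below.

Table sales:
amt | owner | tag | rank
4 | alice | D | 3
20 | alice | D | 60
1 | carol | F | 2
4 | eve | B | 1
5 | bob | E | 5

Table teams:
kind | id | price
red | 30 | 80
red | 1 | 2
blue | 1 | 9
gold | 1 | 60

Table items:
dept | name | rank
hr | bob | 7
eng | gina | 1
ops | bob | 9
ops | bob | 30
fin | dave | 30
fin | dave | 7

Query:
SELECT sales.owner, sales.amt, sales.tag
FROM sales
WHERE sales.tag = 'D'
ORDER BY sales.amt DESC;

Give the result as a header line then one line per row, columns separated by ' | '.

After WHERE (2 rows):
sales.amt | sales.owner | sales.tag | sales.rank
4 | alice | D | 3
20 | alice | D | 60
After SELECT (2 rows):
sales.owner | sales.amt | sales.tag
alice | 4 | D
alice | 20 | D
After ORDER BY (2 rows):
sales.owner | sales.amt | sales.tag
alice | 20 | D
alice | 4 | D

== RESULT ==
sales.owner | sales.amt | sales.tag
alice | 20 | D
alice | 4 | D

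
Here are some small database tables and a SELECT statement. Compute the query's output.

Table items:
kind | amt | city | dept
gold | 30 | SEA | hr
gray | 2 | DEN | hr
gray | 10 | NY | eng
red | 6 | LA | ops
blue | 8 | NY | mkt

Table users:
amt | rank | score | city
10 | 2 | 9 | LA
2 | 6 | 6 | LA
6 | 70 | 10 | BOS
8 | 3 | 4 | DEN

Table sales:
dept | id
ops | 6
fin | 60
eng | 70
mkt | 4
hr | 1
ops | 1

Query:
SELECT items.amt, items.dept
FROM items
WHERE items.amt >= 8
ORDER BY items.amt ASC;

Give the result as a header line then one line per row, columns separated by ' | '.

== RESULT ==
items.amt | items.dept
8 | mkt
10 | eng
30 | hr

Derivation:
After WHERE (3 rows):
items.kind | items.amt | items.city | items.dept
gold | 30 | SEA | hr
gray | 10 | NY | eng
blue | 8 | NY | mkt
After SELECT (3 rows):
items.amt | items.dept
30 | hr
10 | eng
8 | mkt
After ORDER BY (3 rows):
items.amt | items.dept
8 | mkt
10 | eng
30 | hr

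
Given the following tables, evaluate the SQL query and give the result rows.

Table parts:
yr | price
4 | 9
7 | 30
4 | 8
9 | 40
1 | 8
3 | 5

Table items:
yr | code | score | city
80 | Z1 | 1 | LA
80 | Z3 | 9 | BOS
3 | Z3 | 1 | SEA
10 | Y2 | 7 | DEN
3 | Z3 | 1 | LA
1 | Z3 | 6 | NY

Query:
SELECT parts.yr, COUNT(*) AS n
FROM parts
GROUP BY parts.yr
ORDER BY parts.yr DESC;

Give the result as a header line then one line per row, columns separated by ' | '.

== RESULT ==
parts.yr | n
9 | 1
7 | 1
4 | 2
3 | 1
1 | 1

Derivation:
After GROUP BY (5 rows):
parts.yr | n
4 | 2
7 | 1
9 | 1
1 | 1
3 | 1
After ORDER BY (5 rows):
parts.yr | n
9 | 1
7 | 1
4 | 2
3 | 1
1 | 1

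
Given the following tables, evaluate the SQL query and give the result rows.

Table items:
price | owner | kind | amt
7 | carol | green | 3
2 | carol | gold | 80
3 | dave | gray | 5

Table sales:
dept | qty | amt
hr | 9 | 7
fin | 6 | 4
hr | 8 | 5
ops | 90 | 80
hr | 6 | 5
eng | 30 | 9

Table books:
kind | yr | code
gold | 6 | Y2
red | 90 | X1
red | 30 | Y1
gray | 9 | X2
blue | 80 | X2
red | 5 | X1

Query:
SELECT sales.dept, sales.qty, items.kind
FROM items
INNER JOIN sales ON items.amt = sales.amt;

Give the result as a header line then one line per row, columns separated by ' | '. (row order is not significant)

== RESULT ==
sales.dept | sales.qty | items.kind
ops | 90 | gold
hr | 8 | gray
hr | 6 | gray

Derivation:
After JOIN sales (3 rows):
items.price | items.owner | items.kind | items.amt | sales.dept | sales.qty | sales.amt
2 | carol | gold | 80 | ops | 90 | 80
3 | dave | gray | 5 | hr | 8 | 5
3 | dave | gray | 5 | hr | 6 | 5
After SELECT (3 rows):
sales.dept | sales.qty | items.kind
ops | 90 | gold
hr | 8 | gray
hr | 6 | gray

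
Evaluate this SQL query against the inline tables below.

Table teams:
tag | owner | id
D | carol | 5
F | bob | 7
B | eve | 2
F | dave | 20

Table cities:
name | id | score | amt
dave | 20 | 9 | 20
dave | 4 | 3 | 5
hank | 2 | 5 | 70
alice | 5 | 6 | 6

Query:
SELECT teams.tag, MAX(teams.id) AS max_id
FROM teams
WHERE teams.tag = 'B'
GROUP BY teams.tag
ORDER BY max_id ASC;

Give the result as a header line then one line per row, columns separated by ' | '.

After WHERE (1 rows):
teams.tag | teams.owner | teams.id
B | eve | 2
After GROUP BY (1 rows):
teams.tag | max_id
B | 2
After ORDER BY (1 rows):
teams.tag | max_id
B | 2

== RESULT ==
teams.tag | max_id
B | 2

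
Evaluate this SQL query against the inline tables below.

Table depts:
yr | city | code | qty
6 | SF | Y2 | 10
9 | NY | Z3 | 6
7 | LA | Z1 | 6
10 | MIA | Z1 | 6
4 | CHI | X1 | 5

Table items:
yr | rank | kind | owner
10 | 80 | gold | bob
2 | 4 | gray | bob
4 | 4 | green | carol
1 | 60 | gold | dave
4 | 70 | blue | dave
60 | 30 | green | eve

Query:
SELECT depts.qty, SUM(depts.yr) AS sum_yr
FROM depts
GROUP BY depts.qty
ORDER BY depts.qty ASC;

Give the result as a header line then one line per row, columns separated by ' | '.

After GROUP BY (3 rows):
depts.qty | sum_yr
10 | 6
6 | 26
5 | 4
After ORDER BY (3 rows):
depts.qty | sum_yr
5 | 4
6 | 26
10 | 6

== RESULT ==
depts.qty | sum_yr
5 | 4
6 | 26
10 | 6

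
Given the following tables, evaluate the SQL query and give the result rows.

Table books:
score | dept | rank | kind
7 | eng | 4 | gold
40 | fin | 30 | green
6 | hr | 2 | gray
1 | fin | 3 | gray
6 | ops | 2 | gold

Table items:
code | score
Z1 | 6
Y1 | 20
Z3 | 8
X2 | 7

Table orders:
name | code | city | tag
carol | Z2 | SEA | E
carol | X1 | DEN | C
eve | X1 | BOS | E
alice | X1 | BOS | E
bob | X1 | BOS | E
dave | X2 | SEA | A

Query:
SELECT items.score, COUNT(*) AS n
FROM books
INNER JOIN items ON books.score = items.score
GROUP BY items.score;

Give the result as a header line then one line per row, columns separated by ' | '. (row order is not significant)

== RESULT ==
items.score | n
7 | 1
6 | 2

Derivation:
After JOIN items (3 rows):
books.score | books.dept | books.rank | books.kind | items.code | items.score
7 | eng | 4 | gold | X2 | 7
6 | hr | 2 | gray | Z1 | 6
6 | ops | 2 | gold | Z1 | 6
After GROUP BY (2 rows):
items.score | n
7 | 1
6 | 2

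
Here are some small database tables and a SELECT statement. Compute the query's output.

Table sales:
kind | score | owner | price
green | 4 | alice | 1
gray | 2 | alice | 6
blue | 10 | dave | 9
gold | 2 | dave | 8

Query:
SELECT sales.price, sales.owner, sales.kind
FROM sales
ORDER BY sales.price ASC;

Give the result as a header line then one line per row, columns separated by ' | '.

After SELECT (4 rows):
sales.price | sales.owner | sales.kind
1 | alice | green
6 | alice | gray
9 | dave | blue
8 | dave | gold
After ORDER BY (4 rows):
sales.price | sales.owner | sales.kind
1 | alice | green
6 | alice | gray
8 | dave | gold
9 | dave | blue

== RESULT ==
sales.price | sales.owner | sales.kind
1 | alice | green
6 | alice | gray
8 | dave | gold
9 | dave | blue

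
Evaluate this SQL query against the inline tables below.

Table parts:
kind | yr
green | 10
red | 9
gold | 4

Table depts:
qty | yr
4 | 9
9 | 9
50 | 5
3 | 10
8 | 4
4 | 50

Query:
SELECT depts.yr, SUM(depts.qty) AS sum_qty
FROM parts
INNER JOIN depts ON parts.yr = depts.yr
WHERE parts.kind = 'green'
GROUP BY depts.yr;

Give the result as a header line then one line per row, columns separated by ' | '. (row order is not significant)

== RESULT ==
depts.yr | sum_qty
10 | 3

Derivation:
After JOIN depts (4 rows):
parts.kind | parts.yr | depts.qty | depts.yr
green | 10 | 3 | 10
red | 9 | 4 | 9
red | 9 | 9 | 9
gold | 4 | 8 | 4
After WHERE (1 rows):
parts.kind | parts.yr | depts.qty | depts.yr
green | 10 | 3 | 10
After GROUP BY (1 rows):
depts.yr | sum_qty
10 | 3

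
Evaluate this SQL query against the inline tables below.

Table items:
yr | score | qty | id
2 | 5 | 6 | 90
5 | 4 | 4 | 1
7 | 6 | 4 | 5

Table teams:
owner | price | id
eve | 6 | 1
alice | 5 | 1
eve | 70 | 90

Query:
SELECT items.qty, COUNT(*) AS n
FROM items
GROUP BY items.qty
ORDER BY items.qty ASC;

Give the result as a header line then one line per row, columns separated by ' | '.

== RESULT ==
items.qty | n
4 | 2
6 | 1

Derivation:
After GROUP BY (2 rows):
items.qty | n
6 | 1
4 | 2
After ORDER BY (2 rows):
items.qty | n
4 | 2
6 | 1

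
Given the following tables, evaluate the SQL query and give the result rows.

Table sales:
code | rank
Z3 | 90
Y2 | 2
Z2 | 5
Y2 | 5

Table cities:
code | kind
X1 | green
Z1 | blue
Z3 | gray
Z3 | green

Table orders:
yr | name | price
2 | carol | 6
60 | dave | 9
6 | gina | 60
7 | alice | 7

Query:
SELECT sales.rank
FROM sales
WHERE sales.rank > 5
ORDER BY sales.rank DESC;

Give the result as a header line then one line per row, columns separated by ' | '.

After WHERE (1 rows):
sales.code | sales.rank
Z3 | 90
After SELECT (1 rows):
sales.rank
90
After ORDER BY (1 rows):
sales.rank
90

== RESULT ==
sales.rank
90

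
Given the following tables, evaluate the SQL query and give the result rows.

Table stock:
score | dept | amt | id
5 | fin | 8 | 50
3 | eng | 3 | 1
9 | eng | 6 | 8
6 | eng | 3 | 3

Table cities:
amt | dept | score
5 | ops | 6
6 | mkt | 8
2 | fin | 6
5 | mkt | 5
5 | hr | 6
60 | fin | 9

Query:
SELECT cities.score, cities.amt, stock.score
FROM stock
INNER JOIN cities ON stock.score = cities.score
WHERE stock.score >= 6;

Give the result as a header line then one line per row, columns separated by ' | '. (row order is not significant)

== RESULT ==
cities.score | cities.amt | stock.score
9 | 60 | 9
6 | 5 | 6
6 | 2 | 6
6 | 5 | 6

Derivation:
After JOIN cities (5 rows):
stock.score | stock.dept | stock.amt | stock.id | cities.amt | cities.dept | cities.score
5 | fin | 8 | 50 | 5 | mkt | 5
9 | eng | 6 | 8 | 60 | fin | 9
6 | eng | 3 | 3 | 5 | ops | 6
6 | eng | 3 | 3 | 2 | fin | 6
6 | eng | 3 | 3 | 5 | hr | 6
After WHERE (4 rows):
stock.score | stock.dept | stock.amt | stock.id | cities.amt | cities.dept | cities.score
9 | eng | 6 | 8 | 60 | fin | 9
6 | eng | 3 | 3 | 5 | ops | 6
6 | eng | 3 | 3 | 2 | fin | 6
6 | eng | 3 | 3 | 5 | hr | 6
After SELECT (4 rows):
cities.score | cities.amt | stock.score
9 | 60 | 9
6 | 5 | 6
6 | 2 | 6
6 | 5 | 6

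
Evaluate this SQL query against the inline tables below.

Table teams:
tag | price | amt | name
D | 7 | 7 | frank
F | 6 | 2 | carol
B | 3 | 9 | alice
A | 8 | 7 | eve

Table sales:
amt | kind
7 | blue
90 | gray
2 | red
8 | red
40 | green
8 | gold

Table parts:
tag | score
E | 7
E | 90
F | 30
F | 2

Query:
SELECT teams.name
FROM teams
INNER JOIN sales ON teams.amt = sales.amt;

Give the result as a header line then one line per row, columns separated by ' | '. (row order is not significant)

After JOIN sales (3 rows):
teams.tag | teams.price | teams.amt | teams.name | sales.amt | sales.kind
D | 7 | 7 | frank | 7 | blue
F | 6 | 2 | carol | 2 | red
A | 8 | 7 | eve | 7 | blue
After SELECT (3 rows):
teams.name
frank
carol
eve

== RESULT ==
teams.name
frank
carol
eve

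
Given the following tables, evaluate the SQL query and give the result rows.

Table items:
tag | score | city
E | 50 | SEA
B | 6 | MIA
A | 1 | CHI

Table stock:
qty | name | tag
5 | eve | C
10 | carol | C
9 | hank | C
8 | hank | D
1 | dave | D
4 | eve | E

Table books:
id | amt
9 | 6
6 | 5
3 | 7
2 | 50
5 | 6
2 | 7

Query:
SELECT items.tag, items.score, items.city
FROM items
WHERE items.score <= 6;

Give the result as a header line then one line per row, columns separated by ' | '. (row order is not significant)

After WHERE (2 rows):
items.tag | items.score | items.city
B | 6 | MIA
A | 1 | CHI
After SELECT (2 rows):
items.tag | items.score | items.city
B | 6 | MIA
A | 1 | CHI

== RESULT ==
items.tag | items.score | items.city
B | 6 | MIA
A | 1 | CHI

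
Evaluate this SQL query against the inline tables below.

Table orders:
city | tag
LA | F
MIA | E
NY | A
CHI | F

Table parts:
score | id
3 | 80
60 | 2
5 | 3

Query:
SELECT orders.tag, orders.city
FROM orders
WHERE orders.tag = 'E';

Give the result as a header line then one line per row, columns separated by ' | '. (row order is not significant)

== RESULT ==
orders.tag | orders.city
E | MIA

Derivation:
After WHERE (1 rows):
orders.city | orders.tag
MIA | E
After SELECT (1 rows):
orders.tag | orders.city
E | MIA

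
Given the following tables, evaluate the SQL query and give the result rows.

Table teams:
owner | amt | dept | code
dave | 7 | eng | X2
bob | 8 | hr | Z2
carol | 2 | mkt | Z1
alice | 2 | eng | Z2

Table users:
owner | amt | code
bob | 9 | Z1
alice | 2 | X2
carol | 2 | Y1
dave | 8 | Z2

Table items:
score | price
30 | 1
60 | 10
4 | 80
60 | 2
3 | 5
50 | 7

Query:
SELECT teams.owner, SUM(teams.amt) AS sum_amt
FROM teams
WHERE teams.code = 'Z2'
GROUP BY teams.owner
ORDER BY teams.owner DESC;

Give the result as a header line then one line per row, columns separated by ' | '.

== RESULT ==
teams.owner | sum_amt
bob | 8
alice | 2

Derivation:
After WHERE (2 rows):
teams.owner | teams.amt | teams.dept | teams.code
bob | 8 | hr | Z2
alice | 2 | eng | Z2
After GROUP BY (2 rows):
teams.owner | sum_amt
bob | 8
alice | 2
After ORDER BY (2 rows):
teams.owner | sum_amt
bob | 8
alice | 2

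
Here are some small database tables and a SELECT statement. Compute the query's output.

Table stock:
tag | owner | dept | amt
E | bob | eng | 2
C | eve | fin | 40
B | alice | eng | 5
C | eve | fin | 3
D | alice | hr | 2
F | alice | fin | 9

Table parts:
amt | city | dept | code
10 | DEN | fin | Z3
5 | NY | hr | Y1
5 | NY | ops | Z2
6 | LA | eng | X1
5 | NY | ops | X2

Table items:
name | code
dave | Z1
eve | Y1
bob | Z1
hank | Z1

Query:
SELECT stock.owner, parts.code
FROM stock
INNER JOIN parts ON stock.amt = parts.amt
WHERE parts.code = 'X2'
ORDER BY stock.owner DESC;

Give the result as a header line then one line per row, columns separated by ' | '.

After JOIN parts (3 rows):
stock.tag | stock.owner | stock.dept | stock.amt | parts.amt | parts.city | parts.dept | parts.code
B | alice | eng | 5 | 5 | NY | hr | Y1
B | alice | eng | 5 | 5 | NY | ops | Z2
B | alice | eng | 5 | 5 | NY | ops | X2
After WHERE (1 rows):
stock.tag | stock.owner | stock.dept | stock.amt | parts.amt | parts.city | parts.dept | parts.code
B | alice | eng | 5 | 5 | NY | ops | X2
After SELECT (1 rows):
stock.owner | parts.code
alice | X2
After ORDER BY (1 rows):
stock.owner | parts.code
alice | X2

== RESULT ==
stock.owner | parts.code
alice | X2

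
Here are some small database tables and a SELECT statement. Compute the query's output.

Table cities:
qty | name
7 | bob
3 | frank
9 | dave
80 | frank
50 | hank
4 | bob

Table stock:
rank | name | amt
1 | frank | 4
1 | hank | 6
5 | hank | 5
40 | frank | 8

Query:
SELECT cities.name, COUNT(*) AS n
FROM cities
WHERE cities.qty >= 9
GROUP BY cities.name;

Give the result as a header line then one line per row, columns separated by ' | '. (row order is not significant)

== RESULT ==
cities.name | n
dave | 1
frank | 1
hank | 1

Derivation:
After WHERE (3 rows):
cities.qty | cities.name
9 | dave
80 | frank
50 | hank
After GROUP BY (3 rows):
cities.name | n
dave | 1
frank | 1
hank | 1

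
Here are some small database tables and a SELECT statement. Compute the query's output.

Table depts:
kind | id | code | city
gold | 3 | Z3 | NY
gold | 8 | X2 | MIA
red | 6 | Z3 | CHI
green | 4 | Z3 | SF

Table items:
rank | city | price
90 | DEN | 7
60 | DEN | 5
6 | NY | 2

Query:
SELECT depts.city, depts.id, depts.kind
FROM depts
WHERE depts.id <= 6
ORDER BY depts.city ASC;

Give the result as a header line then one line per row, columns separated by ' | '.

== RESULT ==
depts.city | depts.id | depts.kind
CHI | 6 | red
NY | 3 | gold
SF | 4 | green

Derivation:
After WHERE (3 rows):
depts.kind | depts.id | depts.code | depts.city
gold | 3 | Z3 | NY
red | 6 | Z3 | CHI
green | 4 | Z3 | SF
After SELECT (3 rows):
depts.city | depts.id | depts.kind
NY | 3 | gold
CHI | 6 | red
SF | 4 | green
After ORDER BY (3 rows):
depts.city | depts.id | depts.kind
CHI | 6 | red
NY | 3 | gold
SF | 4 | green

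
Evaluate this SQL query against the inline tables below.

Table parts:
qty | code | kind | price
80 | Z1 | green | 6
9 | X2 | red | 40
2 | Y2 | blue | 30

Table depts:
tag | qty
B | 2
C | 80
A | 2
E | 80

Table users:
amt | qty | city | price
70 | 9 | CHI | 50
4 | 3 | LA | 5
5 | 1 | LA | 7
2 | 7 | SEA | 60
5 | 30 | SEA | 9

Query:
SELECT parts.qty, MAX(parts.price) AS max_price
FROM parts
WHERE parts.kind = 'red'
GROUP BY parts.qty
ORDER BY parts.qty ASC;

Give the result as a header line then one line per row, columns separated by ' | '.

After WHERE (1 rows):
parts.qty | parts.code | parts.kind | parts.price
9 | X2 | red | 40
After GROUP BY (1 rows):
parts.qty | max_price
9 | 40
After ORDER BY (1 rows):
parts.qty | max_price
9 | 40

== RESULT ==
parts.qty | max_price
9 | 40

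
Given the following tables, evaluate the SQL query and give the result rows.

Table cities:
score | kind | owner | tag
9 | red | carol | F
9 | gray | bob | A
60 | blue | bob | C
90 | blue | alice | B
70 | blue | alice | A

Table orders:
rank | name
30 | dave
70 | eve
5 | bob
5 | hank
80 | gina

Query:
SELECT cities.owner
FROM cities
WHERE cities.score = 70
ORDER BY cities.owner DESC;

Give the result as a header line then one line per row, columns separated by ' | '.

== RESULT ==
cities.owner
alice

Derivation:
After WHERE (1 rows):
cities.score | cities.kind | cities.owner | cities.tag
70 | blue | alice | A
After SELECT (1 rows):
cities.owner
alice
After ORDER BY (1 rows):
cities.owner
alice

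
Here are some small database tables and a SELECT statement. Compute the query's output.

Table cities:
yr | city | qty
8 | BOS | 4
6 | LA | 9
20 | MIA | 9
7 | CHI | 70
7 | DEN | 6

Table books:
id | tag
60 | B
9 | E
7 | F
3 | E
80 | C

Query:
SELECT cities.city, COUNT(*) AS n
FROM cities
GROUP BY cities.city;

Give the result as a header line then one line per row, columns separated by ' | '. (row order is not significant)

After GROUP BY (5 rows):
cities.city | n
BOS | 1
LA | 1
MIA | 1
CHI | 1
DEN | 1

== RESULT ==
cities.city | n
BOS | 1
LA | 1
MIA | 1
CHI | 1
DEN | 1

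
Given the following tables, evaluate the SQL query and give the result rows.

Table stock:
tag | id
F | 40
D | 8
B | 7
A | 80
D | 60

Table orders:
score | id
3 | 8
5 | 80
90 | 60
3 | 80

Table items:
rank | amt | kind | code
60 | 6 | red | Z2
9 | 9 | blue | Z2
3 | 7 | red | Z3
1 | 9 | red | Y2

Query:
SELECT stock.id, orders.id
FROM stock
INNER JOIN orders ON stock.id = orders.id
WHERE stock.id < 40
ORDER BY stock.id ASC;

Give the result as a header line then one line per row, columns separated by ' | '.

After JOIN orders (4 rows):
stock.tag | stock.id | orders.score | orders.id
D | 8 | 3 | 8
A | 80 | 5 | 80
A | 80 | 3 | 80
D | 60 | 90 | 60
After WHERE (1 rows):
stock.tag | stock.id | orders.score | orders.id
D | 8 | 3 | 8
After SELECT (1 rows):
stock.id | orders.id
8 | 8
After ORDER BY (1 rows):
stock.id | orders.id
8 | 8

== RESULT ==
stock.id | orders.id
8 | 8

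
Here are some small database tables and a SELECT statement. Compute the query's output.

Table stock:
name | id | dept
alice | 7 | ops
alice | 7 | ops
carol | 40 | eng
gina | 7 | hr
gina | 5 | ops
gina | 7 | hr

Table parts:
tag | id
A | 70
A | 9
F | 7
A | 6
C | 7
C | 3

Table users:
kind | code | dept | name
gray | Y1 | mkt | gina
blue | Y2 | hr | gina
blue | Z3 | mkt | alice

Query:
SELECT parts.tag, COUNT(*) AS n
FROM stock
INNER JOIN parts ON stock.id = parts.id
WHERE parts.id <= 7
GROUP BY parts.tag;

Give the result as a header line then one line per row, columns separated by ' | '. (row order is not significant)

== RESULT ==
parts.tag | n
F | 4
C | 4

Derivation:
After JOIN parts (8 rows):
stock.name | stock.id | stock.dept | parts.tag | parts.id
alice | 7 | ops | F | 7
alice | 7 | ops | C | 7
alice | 7 | ops | F | 7
alice | 7 | ops | C | 7
gina | 7 | hr | F | 7
gina | 7 | hr | C | 7
gina | 7 | hr | F | 7
gina | 7 | hr | C | 7
After WHERE (8 rows):
stock.name | stock.id | stock.dept | parts.tag | parts.id
alice | 7 | ops | F | 7
alice | 7 | ops | C | 7
alice | 7 | ops | F | 7
alice | 7 | ops | C | 7
gina | 7 | hr | F | 7
gina | 7 | hr | C | 7
gina | 7 | hr | F | 7
gina | 7 | hr | C | 7
After GROUP BY (2 rows):
parts.tag | n
F | 4
C | 4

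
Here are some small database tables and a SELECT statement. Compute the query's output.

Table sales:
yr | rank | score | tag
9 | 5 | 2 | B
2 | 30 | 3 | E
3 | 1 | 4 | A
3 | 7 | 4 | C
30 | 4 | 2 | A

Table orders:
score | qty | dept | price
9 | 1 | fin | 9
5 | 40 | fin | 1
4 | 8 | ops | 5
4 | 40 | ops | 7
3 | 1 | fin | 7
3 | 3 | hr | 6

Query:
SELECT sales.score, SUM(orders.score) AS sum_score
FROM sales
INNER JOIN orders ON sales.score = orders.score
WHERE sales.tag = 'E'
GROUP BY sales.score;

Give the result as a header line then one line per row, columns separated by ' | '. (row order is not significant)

== RESULT ==
sales.score | sum_score
3 | 6

Derivation:
After JOIN orders (6 rows):
sales.yr | sales.rank | sales.score | sales.tag | orders.score | orders.qty | orders.dept | orders.price
2 | 30 | 3 | E | 3 | 1 | fin | 7
2 | 30 | 3 | E | 3 | 3 | hr | 6
3 | 1 | 4 | A | 4 | 8 | ops | 5
3 | 1 | 4 | A | 4 | 40 | ops | 7
3 | 7 | 4 | C | 4 | 8 | ops | 5
3 | 7 | 4 | C | 4 | 40 | ops | 7
After WHERE (2 rows):
sales.yr | sales.rank | sales.score | sales.tag | orders.score | orders.qty | orders.dept | orders.price
2 | 30 | 3 | E | 3 | 1 | fin | 7
2 | 30 | 3 | E | 3 | 3 | hr | 6
After GROUP BY (1 rows):
sales.score | sum_score
3 | 6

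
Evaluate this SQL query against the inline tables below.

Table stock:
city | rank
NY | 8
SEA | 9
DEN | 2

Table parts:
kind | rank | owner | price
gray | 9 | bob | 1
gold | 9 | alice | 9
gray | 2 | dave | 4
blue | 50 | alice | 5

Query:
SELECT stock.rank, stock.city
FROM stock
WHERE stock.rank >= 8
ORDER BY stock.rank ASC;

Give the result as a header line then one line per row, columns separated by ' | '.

After WHERE (2 rows):
stock.city | stock.rank
NY | 8
SEA | 9
After SELECT (2 rows):
stock.rank | stock.city
8 | NY
9 | SEA
After ORDER BY (2 rows):
stock.rank | stock.city
8 | NY
9 | SEA

== RESULT ==
stock.rank | stock.city
8 | NY
9 | SEA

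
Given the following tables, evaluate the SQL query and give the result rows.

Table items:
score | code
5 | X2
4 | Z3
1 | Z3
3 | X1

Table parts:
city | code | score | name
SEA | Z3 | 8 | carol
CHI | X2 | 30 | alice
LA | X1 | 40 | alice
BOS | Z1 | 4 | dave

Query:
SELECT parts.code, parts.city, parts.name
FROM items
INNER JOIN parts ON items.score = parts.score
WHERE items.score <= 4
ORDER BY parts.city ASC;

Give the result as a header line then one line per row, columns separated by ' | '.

After JOIN parts (1 rows):
items.score | items.code | parts.city | parts.code | parts.score | parts.name
4 | Z3 | BOS | Z1 | 4 | dave
After WHERE (1 rows):
items.score | items.code | parts.city | parts.code | parts.score | parts.name
4 | Z3 | BOS | Z1 | 4 | dave
After SELECT (1 rows):
parts.code | parts.city | parts.name
Z1 | BOS | dave
After ORDER BY (1 rows):
parts.code | parts.city | parts.name
Z1 | BOS | dave

== RESULT ==
parts.code | parts.city | parts.name
Z1 | BOS | dave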